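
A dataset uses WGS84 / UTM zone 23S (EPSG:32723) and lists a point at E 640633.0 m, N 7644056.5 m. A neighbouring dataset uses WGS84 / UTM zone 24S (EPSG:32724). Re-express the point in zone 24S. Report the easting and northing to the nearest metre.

E 17913 m, N 7637553 m

UTM 23S → geographic: φ = -21.29990024°, λ = -43.64420027°.
UTM 24S (λ₀ = -39°) forward: E = 17913.242 m, N = 7637552.975 m.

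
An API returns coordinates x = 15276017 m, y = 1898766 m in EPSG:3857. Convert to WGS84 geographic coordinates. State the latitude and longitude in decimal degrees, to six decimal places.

R = 6378137 m. λ = x/R = 137.22679552°.
φ = 2·arctan(exp(y/R)) − 90° = 2·arctan(1.34676) − 90° = 16.81040341°.

lat 16.810403°, lon 137.226796°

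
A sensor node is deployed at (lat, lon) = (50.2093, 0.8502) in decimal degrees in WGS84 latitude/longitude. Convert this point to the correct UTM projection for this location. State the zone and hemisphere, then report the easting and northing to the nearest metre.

Longitude 0.8502° lies in the 6° band [0°, 6°), giving zone 31; latitude is north of the equator, so 31N.
Zone 31 central meridian λ₀ = 6×31 − 183 = 3°; Δλ = -2.1498°.
Transverse Mercator on WGS84 with k₀ = 0.9996 gives E = 346606.506 m, N = 5564113.753 m.

Zone 31N: E 346607 m, N 5564114 m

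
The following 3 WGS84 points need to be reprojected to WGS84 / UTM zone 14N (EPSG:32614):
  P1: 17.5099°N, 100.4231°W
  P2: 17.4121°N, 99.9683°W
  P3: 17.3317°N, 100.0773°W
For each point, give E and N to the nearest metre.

P1: E 348923 m, N 1936529 m; P2: E 397155 m, N 1925405 m; P3: E 385527 m, N 1916571 m

UTM zone 14N: λ₀ = -99°, k₀ = 0.9996.
P1 (17.5099°, -100.4231°) → (348923.414, 1936528.718) m.
P2 (17.4121°, -99.9683°) → (397154.877, 1925404.593) m.
P3 (17.3317°, -100.0773°) → (385526.747, 1916570.571) m.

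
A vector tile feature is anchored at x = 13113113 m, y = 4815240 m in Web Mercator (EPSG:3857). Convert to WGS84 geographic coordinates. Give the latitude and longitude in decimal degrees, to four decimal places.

R = 6378137 m. λ = x/R = 117.79709830°.
φ = 2·arctan(exp(y/R)) − 90° = 2·arctan(2.12753) − 90° = 39.65020178°.

lat 39.6502°, lon 117.7971°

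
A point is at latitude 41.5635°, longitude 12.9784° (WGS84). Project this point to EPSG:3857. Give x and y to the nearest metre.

Web Mercator is spherical with R = a = 6378137 m.
x = R·λ = 6378137 × 0.226515812 = 1444748.879 m.
y = R·ln tan(π/4 + φ/2) = 6378137 × 0.798950614 = 5095816.473 m.

x 1444749 m, y 5095816 m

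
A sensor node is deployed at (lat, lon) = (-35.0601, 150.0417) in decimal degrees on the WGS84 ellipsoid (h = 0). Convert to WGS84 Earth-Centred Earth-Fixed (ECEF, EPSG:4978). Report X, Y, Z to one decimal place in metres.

WGS84: a = 6378137 m, e² = 0.006694380; N(φ) = a/√(1−e²sin²φ) = 6385193.296 m.
X = (N+h)·cosφ·cosλ = -4528268.813 m; Y = (N+h)·cosφ·sinλ = 2610004.817 m; Z = (N(1−e²)+h)·sinφ = -3643326.649 m.

X -4528268.8 m, Y 2610004.8 m, Z -3643326.6 m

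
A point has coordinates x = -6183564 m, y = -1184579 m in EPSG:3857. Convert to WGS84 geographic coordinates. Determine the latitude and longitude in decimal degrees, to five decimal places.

lat -10.58060°, lon -55.54790°

R = 6378137 m. λ = x/R = -55.54790052°.
φ = 2·arctan(exp(y/R)) − 90° = 2·arctan(0.83050) − 90° = -10.58060041°.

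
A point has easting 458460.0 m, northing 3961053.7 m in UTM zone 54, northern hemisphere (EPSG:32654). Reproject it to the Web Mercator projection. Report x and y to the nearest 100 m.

x 15644900 m, y 4272100 m

Unproject from UTM 54N (λ₀ = 141°) → φ = 35.79269987°, λ = 140.54029967°.
Web Mercator (R = 6378137 m): x = 15644874.595 m, y = 4272134.557 m.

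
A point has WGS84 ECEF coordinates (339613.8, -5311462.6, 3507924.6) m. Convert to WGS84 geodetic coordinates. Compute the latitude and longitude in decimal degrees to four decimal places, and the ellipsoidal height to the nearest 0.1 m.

lat 33.5658°, lon -86.3415°, h 2725.4 m

λ = atan2(Y, X) = -86.34150018°; p = √(X²+Y²) = 5322308.9 m.
Bowring's method on WGS84 (a = 6378137 m, b = 6356752.314 m) gives φ = 33.56579950°, h = 2725.399 m.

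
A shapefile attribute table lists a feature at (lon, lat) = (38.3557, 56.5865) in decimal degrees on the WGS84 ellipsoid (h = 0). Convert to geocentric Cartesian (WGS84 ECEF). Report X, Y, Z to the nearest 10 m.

X 2760700 m, Y 2184630 m, Z 5300680 m

WGS84: a = 6378137 m, e² = 0.006694380; N(φ) = a/√(1−e²sin²φ) = 6393064.134 m.
X = (N+h)·cosφ·cosλ = 2760695.398 m; Y = (N+h)·cosφ·sinλ = 2184626.919 m; Z = (N(1−e²)+h)·sinφ = 5300682.645 m.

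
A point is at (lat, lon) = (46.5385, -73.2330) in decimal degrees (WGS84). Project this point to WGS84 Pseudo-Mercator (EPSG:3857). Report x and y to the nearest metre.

x -8152260 m, y 5867068 m

Web Mercator is spherical with R = a = 6378137 m.
x = R·λ = 6378137 × -1.278156971 = -8152260.269 m.
y = R·ln tan(π/4 + φ/2) = 6378137 × 0.919871773 = 5867068.188 m.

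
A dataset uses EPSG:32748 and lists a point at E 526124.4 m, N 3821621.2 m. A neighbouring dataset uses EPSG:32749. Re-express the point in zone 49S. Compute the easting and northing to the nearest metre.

UTM 48S → geographic: φ = -55.75040017°, λ = 105.41619928°.
UTM 49S (λ₀ = 111°) forward: E = 149713.197 m, N = 3807572.418 m.

E 149713 m, N 3807572 m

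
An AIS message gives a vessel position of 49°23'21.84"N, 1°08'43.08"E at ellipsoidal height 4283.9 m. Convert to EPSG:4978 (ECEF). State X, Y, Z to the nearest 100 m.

X 4161600 m, Y 83200 m, Z 4822100 m

WGS84: a = 6378137 m, e² = 0.006694380; N(φ) = a/√(1−e²sin²φ) = 6390476.265 m.
X = (N+h)·cosφ·cosλ = 4161611.668 m; Y = (N+h)·cosφ·sinλ = 83198.602 m; Z = (N(1−e²)+h)·sinφ = 4822111.236 m.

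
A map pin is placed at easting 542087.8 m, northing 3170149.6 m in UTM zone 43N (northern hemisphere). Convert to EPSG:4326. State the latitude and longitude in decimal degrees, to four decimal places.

lat 28.6578°, lon 75.4307°

Zone 43N: λ₀ = 75°, k₀ = 0.9996, false easting 500000 m.
Meridian distance M = (N − FN)/k₀ = 3171418.2 m.
Inverse transverse Mercator on WGS84 gives φ = 28.65779985°, λ = 75.43070014°.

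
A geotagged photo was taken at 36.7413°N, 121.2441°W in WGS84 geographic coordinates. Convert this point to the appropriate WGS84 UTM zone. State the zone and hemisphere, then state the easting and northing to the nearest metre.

Longitude -121.2441° lies in the 6° band [-126°, -120°), giving zone 10; latitude is north of the equator, so 10N.
Zone 10 central meridian λ₀ = 6×10 − 183 = -123°; Δλ = +1.7559°.
Transverse Mercator on WGS84 with k₀ = 0.9996 gives E = 656767.815 m, N = 4067611.810 m.

Zone 10N: E 656768 m, N 4067612 m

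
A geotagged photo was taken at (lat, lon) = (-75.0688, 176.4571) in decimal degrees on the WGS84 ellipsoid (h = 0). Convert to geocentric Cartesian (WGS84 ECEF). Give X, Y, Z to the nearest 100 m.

WGS84: a = 6378137 m, e² = 0.006694380; N(φ) = a/√(1−e²sin²φ) = 6398162.444 m.
X = (N+h)·cosφ·cosλ = -1645393.378 m; Y = (N+h)·cosφ·sinλ = 101873.218 m; Z = (N(1−e²)+h)·sinφ = -6140748.795 m.

X -1645400 m, Y 101900 m, Z -6140700 m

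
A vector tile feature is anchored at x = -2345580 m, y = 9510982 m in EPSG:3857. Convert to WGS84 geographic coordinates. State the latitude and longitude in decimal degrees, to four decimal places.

R = 6378137 m. λ = x/R = -21.07070364°.
φ = 2·arctan(exp(y/R)) − 90° = 2·arctan(4.44236) − 90° = 64.62769859°.

lat 64.6277°, lon -21.0707°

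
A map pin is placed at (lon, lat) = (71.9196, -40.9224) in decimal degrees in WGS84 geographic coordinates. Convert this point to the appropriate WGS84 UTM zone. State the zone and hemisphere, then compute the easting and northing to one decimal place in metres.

Zone 42S: E 745845.9 m, N 5465752.3 m

Longitude 71.9196° lies in the 6° band [66°, 72°), giving zone 42; latitude is south of the equator, so 42S.
Zone 42 central meridian λ₀ = 6×42 − 183 = 69°; Δλ = +2.9196°.
Transverse Mercator on WGS84 with k₀ = 0.9996 gives E = 745845.874 m, N = 5465752.324 m.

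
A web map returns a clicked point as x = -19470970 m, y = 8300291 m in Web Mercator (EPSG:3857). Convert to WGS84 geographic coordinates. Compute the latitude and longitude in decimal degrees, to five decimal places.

lat 59.55030°, lon -174.91070°

R = 6378137 m. λ = x/R = -174.91069948°.
φ = 2·arctan(exp(y/R)) − 90° = 2·arctan(3.67431) − 90° = 59.55030198°.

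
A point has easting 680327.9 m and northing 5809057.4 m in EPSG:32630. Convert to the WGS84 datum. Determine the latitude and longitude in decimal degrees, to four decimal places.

Zone 30N: λ₀ = -3°, k₀ = 0.9996, false easting 500000 m.
Meridian distance M = (N − FN)/k₀ = 5811382.0 m.
Inverse transverse Mercator on WGS84 gives φ = 52.40199955°, λ = -0.34919977°.

lat 52.4020°, lon -0.3492°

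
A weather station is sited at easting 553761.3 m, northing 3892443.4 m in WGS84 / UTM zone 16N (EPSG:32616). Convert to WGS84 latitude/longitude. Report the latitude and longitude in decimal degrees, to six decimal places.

Zone 16N: λ₀ = -87°, k₀ = 0.9996, false easting 500000 m.
Meridian distance M = (N − FN)/k₀ = 3894001.0 m.
Inverse transverse Mercator on WGS84 gives φ = 35.17350005°, λ = -86.40960037°.

lat 35.173500°, lon -86.409600°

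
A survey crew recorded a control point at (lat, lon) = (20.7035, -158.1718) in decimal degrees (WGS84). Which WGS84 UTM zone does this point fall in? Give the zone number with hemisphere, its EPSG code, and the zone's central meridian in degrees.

Zone 4N (EPSG:32604), central meridian -159°

UTM zone = ⌊(λ + 180)/6⌋ + 1; -158.1718° ∈ [-162°, -156°) → zone 4.
Hemisphere: N (φ ≥ 0).
Central meridian λ₀ = 6×4 − 183 = -159°.
EPSG code: 32604.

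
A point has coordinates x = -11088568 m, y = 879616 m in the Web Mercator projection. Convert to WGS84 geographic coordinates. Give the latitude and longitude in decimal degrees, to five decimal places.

lat 7.87680°, lon -99.61030°

R = 6378137 m. λ = x/R = -99.61030113°.
φ = 2·arctan(exp(y/R)) − 90° = 2·arctan(1.14787) − 90° = 7.87679564°.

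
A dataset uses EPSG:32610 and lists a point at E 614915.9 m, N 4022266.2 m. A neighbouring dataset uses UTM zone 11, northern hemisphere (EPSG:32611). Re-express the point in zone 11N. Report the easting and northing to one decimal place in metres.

E 76324.7 m, N 4031858.4 m

UTM 10N → geographic: φ = 36.33860004°, λ = -121.71950036°.
UTM 11N (λ₀ = -117°) forward: E = 76324.745 m, N = 4031858.432 m.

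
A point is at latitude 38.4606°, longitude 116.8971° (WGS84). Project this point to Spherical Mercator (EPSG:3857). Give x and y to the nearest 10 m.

Web Mercator is spherical with R = a = 6378137 m.
x = R·λ = 6378137 × 2.040239281 = 13012925.647 m.
y = R·ln tan(π/4 + φ/2) = 6378137 × 0.728221900 = 4644699.047 m.

x 13012930 m, y 4644700 m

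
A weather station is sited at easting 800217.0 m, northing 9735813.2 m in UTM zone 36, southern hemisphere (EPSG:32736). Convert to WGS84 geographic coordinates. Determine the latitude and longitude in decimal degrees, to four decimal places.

Zone 36S: λ₀ = 33°, k₀ = 0.9996, false easting 500000 m, false northing 10000000 m.
Meridian distance M = (N − FN)/k₀ = -264292.5 m.
Inverse transverse Mercator on WGS84 gives φ = -2.38750017°, λ = 35.69930041°.

lat -2.3875°, lon 35.6993°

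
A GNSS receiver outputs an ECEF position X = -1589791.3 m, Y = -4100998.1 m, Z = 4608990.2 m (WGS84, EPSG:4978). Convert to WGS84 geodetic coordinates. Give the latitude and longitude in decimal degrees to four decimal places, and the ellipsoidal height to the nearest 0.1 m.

λ = atan2(Y, X) = -111.18929986°; p = √(X²+Y²) = 4398365.8 m.
Bowring's method on WGS84 (a = 6378137 m, b = 6356752.314 m) gives φ = 46.53159990°, h = 3985.5504 m.

lat 46.5316°, lon -111.1893°, h 3985.6 m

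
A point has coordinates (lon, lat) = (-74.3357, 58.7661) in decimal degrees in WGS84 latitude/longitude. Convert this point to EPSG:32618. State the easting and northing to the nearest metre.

E 538424 m, N 6514198 m

Zone 18 central meridian λ₀ = 6×18 − 183 = -75°; Δλ = +0.6643°.
Transverse Mercator on WGS84 with k₀ = 0.9996 gives E = 538423.688 m, N = 6514198.058 m.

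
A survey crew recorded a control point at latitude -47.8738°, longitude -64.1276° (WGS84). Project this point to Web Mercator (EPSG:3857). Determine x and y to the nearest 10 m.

Web Mercator is spherical with R = a = 6378137 m.
x = R·λ = 6378137 × -1.119237761 = -7138651.778 m.
y = R·ln tan(π/4 + φ/2) = 6378137 × -0.954179139 = -6085885.272 m.

x -7138650 m, y -6085890 m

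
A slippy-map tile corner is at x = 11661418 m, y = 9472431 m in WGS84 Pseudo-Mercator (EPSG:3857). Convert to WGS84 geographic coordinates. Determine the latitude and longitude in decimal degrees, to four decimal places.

lat 64.4789°, lon 104.7563°

R = 6378137 m. λ = x/R = 104.75630024°.
φ = 2·arctan(exp(y/R)) − 90° = 2·arctan(4.41559) − 90° = 64.47889975°.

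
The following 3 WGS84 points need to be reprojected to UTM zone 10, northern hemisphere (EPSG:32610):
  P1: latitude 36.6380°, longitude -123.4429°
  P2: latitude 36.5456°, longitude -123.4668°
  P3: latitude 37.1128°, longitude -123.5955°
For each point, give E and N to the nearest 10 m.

P1: E 460410 m, N 4054810 m; P2: E 458220 m, N 4044570 m; P3: E 447090 m, N 4107550 m

UTM zone 10N: λ₀ = -123°, k₀ = 0.9996.
P1 (36.6380°, -123.4429°) → (460406.358, 4054807.083) m.
P2 (36.5456°, -123.4668°) → (458219.993, 4044567.578) m.
P3 (37.1128°, -123.5955°) → (447092.863, 4107551.661) m.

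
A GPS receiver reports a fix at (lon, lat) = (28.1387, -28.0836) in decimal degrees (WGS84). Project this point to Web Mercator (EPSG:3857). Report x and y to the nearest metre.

x 3132386 m, y -3259518 m

Web Mercator is spherical with R = a = 6378137 m.
x = R·λ = 6378137 × 0.491112962 = 3132385.756 m.
y = R·ln tan(π/4 + φ/2) = 6378137 × -0.511045456 = -3259517.931 m.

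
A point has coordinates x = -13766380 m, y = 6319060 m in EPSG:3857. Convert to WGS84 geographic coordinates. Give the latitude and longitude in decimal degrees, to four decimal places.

R = 6378137 m. λ = x/R = -123.66549561°.
φ = 2·arctan(exp(y/R)) − 90° = 2·arctan(2.69322) − 90° = 49.25980268°.

lat 49.2598°, lon -123.6655°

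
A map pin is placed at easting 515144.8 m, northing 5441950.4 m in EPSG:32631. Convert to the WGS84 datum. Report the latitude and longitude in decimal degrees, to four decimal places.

Zone 31N: λ₀ = 3°, k₀ = 0.9996, false easting 500000 m.
Meridian distance M = (N − FN)/k₀ = 5444128.1 m.
Inverse transverse Mercator on WGS84 gives φ = 49.13019992°, λ = 3.20760048°.

lat 49.1302°, lon 3.2076°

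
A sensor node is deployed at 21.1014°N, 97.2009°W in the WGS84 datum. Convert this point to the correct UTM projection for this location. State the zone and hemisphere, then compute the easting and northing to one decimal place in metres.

Zone 14N: E 686874.7 m, N 2334426.4 m

Longitude -97.2009° lies in the 6° band [-102°, -96°), giving zone 14; latitude is north of the equator, so 14N.
Zone 14 central meridian λ₀ = 6×14 − 183 = -99°; Δλ = +1.7991°.
Transverse Mercator on WGS84 with k₀ = 0.9996 gives E = 686874.659 m, N = 2334426.443 m.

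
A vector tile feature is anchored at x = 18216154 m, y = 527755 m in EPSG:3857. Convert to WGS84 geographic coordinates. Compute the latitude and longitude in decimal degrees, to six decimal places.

lat 4.735503°, lon 163.638496°

R = 6378137 m. λ = x/R = 163.63849556°.
φ = 2·arctan(exp(y/R)) − 90° = 2·arctan(1.08626) − 90° = 4.73550320°.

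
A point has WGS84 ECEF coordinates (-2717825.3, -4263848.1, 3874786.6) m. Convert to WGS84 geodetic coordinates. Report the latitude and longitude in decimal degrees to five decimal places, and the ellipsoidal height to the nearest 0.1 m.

λ = atan2(Y, X) = -122.51390015°; p = √(X²+Y²) = 5056379.6 m.
Bowring's method on WGS84 (a = 6378137 m, b = 6356752.314 m) gives φ = 37.64949965°, h = 117.535 m.

lat 37.64950°, lon -122.51390°, h 117.5 m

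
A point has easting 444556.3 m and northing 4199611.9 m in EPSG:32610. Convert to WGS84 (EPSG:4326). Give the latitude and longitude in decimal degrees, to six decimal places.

lat 37.942400°, lon -123.631000°

Zone 10N: λ₀ = -123°, k₀ = 0.9996, false easting 500000 m.
Meridian distance M = (N − FN)/k₀ = 4201292.4 m.
Inverse transverse Mercator on WGS84 gives φ = 37.94239967°, λ = -123.63100007°.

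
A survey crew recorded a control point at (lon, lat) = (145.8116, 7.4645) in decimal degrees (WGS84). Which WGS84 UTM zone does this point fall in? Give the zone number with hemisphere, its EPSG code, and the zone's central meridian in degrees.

Zone 55N (EPSG:32655), central meridian 147°

UTM zone = ⌊(λ + 180)/6⌋ + 1; 145.8116° ∈ [144°, 150°) → zone 55.
Hemisphere: N (φ ≥ 0).
Central meridian λ₀ = 6×55 − 183 = 147°.
EPSG code: 32655.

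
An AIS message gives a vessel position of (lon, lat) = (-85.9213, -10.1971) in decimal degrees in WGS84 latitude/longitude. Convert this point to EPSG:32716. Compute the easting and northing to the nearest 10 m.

Zone 16 central meridian λ₀ = 6×16 − 183 = -87°; Δλ = +1.0787°.
Transverse Mercator on WGS84 with k₀ = 0.9996 gives E = 618155.323 m, N = 8872598.385 m.

E 618160 m, N 8872600 m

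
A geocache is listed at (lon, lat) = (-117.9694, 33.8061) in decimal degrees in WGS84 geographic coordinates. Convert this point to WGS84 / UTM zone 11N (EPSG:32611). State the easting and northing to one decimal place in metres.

E 410273.5 m, N 3741079.4 m

Zone 11 central meridian λ₀ = 6×11 − 183 = -117°; Δλ = -0.9694°.
Transverse Mercator on WGS84 with k₀ = 0.9996 gives E = 410273.475 m, N = 3741079.418 m.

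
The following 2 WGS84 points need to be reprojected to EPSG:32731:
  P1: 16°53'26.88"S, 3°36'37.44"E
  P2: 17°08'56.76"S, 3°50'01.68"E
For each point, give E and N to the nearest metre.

UTM zone 31S: λ₀ = 3°, k₀ = 0.9996.
P1 (-16.8908°, 3.6104°) → (565011.490, 8132424.529) m.
P2 (-17.1491°, 3.8338°) → (588684.496, 8103760.377) m.

P1: E 565011 m, N 8132425 m; P2: E 588684 m, N 8103760 m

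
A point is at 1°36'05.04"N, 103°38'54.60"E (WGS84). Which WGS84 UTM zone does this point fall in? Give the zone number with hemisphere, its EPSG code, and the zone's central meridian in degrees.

Zone 48N (EPSG:32648), central meridian 105°

UTM zone = ⌊(λ + 180)/6⌋ + 1; 103.6485° ∈ [102°, 108°) → zone 48.
Hemisphere: N (φ ≥ 0).
Central meridian λ₀ = 6×48 − 183 = 105°.
EPSG code: 32648.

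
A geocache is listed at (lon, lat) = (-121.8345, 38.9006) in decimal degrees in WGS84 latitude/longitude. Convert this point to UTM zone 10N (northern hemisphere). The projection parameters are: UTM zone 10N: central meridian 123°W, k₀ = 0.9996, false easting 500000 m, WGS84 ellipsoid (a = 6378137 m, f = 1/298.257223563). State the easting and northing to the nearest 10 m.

Zone 10 central meridian λ₀ = 6×10 − 183 = -123°; Δλ = +1.1655°.
Transverse Mercator on WGS84 with k₀ = 0.9996 gives E = 601065.233 m, N = 4306391.709 m.

E 601070 m, N 4306390 m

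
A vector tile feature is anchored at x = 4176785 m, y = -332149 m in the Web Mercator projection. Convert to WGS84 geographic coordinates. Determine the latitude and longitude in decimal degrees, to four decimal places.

lat -2.9824°, lon 37.5207°

R = 6378137 m. λ = x/R = 37.52069804°.
φ = 2·arctan(exp(y/R)) − 90° = 2·arctan(0.94926) − 90° = -2.98239753°.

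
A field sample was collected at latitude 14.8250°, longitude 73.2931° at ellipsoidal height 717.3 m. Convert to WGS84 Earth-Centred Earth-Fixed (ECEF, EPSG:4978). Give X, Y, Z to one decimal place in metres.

WGS84: a = 6378137 m, e² = 0.006694380; N(φ) = a/√(1−e²sin²φ) = 6379535.130 m.
X = (N+h)·cosφ·cosλ = 1773112.491 m; Y = (N+h)·cosφ·sinλ = 5907506.879 m; Z = (N(1−e²)+h)·sinφ = 1621572.467 m.

X 1773112.5 m, Y 5907506.9 m, Z 1621572.5 m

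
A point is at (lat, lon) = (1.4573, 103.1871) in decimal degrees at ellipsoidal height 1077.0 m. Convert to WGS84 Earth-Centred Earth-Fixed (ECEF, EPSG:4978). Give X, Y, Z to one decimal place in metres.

X -1454833.2 m, Y 6209000.5 m, Z 161150.3 m

WGS84: a = 6378137 m, e² = 0.006694380; N(φ) = a/√(1−e²sin²φ) = 6378150.808 m.
X = (N+h)·cosφ·cosλ = -1454833.155 m; Y = (N+h)·cosφ·sinλ = 6209000.512 m; Z = (N(1−e²)+h)·sinφ = 161150.258 m.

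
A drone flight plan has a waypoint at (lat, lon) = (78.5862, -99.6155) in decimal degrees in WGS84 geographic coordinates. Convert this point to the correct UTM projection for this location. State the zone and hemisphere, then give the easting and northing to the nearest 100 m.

Zone 14N: E 486400 m, N 8723900 m

Longitude -99.6155° lies in the 6° band [-102°, -96°), giving zone 14; latitude is north of the equator, so 14N.
Zone 14 central meridian λ₀ = 6×14 − 183 = -99°; Δλ = -0.6155°.
Transverse Mercator on WGS84 with k₀ = 0.9996 gives E = 486402.769 m, N = 8723862.761 m.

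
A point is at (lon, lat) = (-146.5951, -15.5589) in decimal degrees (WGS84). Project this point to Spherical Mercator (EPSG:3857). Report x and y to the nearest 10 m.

Web Mercator is spherical with R = a = 6378137 m.
x = R·λ = 6378137 × -2.558567162 = -16318891.885 m.
y = R·ln tan(π/4 + φ/2) = 6378137 × -0.274954381 = -1753696.711 m.

x -16318890 m, y -1753700 m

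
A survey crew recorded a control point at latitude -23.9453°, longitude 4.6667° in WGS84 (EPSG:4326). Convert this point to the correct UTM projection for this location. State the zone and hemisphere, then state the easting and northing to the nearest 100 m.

Zone 31S: E 669600 m, N 7350800 m

Longitude 4.6667° lies in the 6° band [0°, 6°), giving zone 31; latitude is south of the equator, so 31S.
Zone 31 central meridian λ₀ = 6×31 − 183 = 3°; Δλ = +1.6667°.
Transverse Mercator on WGS84 with k₀ = 0.9996 gives E = 669609.576 m, N = 7350828.065 m.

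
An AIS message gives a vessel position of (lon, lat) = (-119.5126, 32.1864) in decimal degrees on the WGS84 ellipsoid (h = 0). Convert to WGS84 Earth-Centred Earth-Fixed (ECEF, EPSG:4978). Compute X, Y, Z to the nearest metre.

X -2661636 m, Y -4702013 m, Z 3377942 m

WGS84: a = 6378137 m, e² = 0.006694380; N(φ) = a/√(1−e²sin²φ) = 6384203.228 m.
X = (N+h)·cosφ·cosλ = -2661636.258 m; Y = (N+h)·cosφ·sinλ = -4702013.200 m; Z = (N(1−e²)+h)·sinφ = 3377942.406 m.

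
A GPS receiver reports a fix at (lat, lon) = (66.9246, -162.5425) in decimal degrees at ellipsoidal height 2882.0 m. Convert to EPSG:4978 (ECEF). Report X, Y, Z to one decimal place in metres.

WGS84: a = 6378137 m, e² = 0.006694380; N(φ) = a/√(1−e²sin²φ) = 6396283.407 m.
X = (N+h)·cosφ·cosλ = -2392578.817 m; Y = (N+h)·cosφ·sinλ = -752426.496 m; Z = (N(1−e²)+h)·sinφ = 5847774.119 m.

X -2392578.8 m, Y -752426.5 m, Z 5847774.1 m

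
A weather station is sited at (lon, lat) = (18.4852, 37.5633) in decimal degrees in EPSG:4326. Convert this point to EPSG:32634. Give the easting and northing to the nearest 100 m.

Zone 34 central meridian λ₀ = 6×34 − 183 = 21°; Δλ = -2.5148°.
Transverse Mercator on WGS84 with k₀ = 0.9996 gives E = 277885.941 m, N = 4160336.791 m.

E 277900 m, N 4160300 m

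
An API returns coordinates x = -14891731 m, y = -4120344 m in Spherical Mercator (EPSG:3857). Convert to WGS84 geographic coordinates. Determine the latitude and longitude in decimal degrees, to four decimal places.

R = 6378137 m. λ = x/R = -133.77469564°.
φ = 2·arctan(exp(y/R)) − 90° = 2·arctan(0.52413) − 90° = -34.67900266°.

lat -34.6790°, lon -133.7747°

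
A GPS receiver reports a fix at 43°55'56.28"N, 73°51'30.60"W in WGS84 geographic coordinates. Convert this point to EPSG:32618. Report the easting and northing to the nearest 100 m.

Zone 18 central meridian λ₀ = 6×18 − 183 = -75°; Δλ = +1.1415°.
Transverse Mercator on WGS84 with k₀ = 0.9996 gives E = 591622.984 m, N = 4864986.877 m.

E 591600 m, N 4865000 m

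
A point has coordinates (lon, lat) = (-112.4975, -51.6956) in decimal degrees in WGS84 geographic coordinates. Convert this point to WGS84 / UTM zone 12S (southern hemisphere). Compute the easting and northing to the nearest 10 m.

E 396500 m, N 4271760 m

Zone 12 central meridian λ₀ = 6×12 − 183 = -111°; Δλ = -1.4975°.
Transverse Mercator on WGS84 with k₀ = 0.9996 gives E = 396502.704 m, N = 4271755.674 m.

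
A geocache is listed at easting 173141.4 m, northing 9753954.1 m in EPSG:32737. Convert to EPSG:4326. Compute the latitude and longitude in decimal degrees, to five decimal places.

lat -2.22310°, lon 36.06170°

Zone 37S: λ₀ = 39°, k₀ = 0.9996, false easting 500000 m, false northing 10000000 m.
Meridian distance M = (N − FN)/k₀ = -246144.4 m.
Inverse transverse Mercator on WGS84 gives φ = -2.22309990°, λ = 36.06170018°.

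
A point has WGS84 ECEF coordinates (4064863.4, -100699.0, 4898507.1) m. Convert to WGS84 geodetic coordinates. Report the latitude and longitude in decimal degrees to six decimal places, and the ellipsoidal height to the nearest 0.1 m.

lat 50.493900°, lon -1.419100°, h 759.8 m

λ = atan2(Y, X) = -1.41910005°; p = √(X²+Y²) = 4066110.5 m.
Bowring's method on WGS84 (a = 6378137 m, b = 6356752.314 m) gives φ = 50.49389971°, h = 759.763 m.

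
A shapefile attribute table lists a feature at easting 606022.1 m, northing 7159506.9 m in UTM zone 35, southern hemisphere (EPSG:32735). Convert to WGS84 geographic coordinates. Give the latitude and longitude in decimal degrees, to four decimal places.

lat -25.6784°, lon 28.0565°

Zone 35S: λ₀ = 27°, k₀ = 0.9996, false easting 500000 m, false northing 10000000 m.
Meridian distance M = (N − FN)/k₀ = -2841629.8 m.
Inverse transverse Mercator on WGS84 gives φ = -25.67840036°, λ = 28.05650042°.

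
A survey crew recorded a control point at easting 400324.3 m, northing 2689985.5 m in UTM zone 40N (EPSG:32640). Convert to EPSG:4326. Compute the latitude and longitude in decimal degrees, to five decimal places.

Zone 40N: λ₀ = 57°, k₀ = 0.9996, false easting 500000 m.
Meridian distance M = (N − FN)/k₀ = 2691061.9 m.
Inverse transverse Mercator on WGS84 gives φ = 24.31979972°, λ = 56.01760035°.

lat 24.31980°, lon 56.01760°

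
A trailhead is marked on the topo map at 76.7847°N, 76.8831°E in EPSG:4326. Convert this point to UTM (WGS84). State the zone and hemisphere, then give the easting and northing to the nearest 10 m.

Zone 43N: E 548050 m, N 8523520 m

Longitude 76.8831° lies in the 6° band [72°, 78°), giving zone 43; latitude is north of the equator, so 43N.
Zone 43 central meridian λ₀ = 6×43 − 183 = 75°; Δλ = +1.8831°.
Transverse Mercator on WGS84 with k₀ = 0.9996 gives E = 548048.488 m, N = 8523516.316 m.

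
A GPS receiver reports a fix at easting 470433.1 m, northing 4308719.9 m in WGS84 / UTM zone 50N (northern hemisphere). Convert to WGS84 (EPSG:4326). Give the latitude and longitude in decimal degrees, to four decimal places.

lat 38.9269°, lon 116.6589°

Zone 50N: λ₀ = 117°, k₀ = 0.9996, false easting 500000 m.
Meridian distance M = (N − FN)/k₀ = 4310444.1 m.
Inverse transverse Mercator on WGS84 gives φ = 38.92689956°, λ = 116.65889945°.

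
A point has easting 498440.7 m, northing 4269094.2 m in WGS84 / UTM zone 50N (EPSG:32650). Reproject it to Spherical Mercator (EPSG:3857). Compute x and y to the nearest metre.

Unproject from UTM 50N (λ₀ = 117°) → φ = 38.57029979°, λ = 116.98210027°.
Web Mercator (R = 6378137 m): x = 13022387.834 m, y = 4660306.282 m.

x 13022388 m, y 4660306 m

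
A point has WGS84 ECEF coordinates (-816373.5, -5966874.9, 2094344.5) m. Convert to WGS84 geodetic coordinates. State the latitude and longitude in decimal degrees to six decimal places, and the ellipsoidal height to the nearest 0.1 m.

lat 19.295100°, lon -97.790700°, h 413.0 m

λ = atan2(Y, X) = -97.79069980°; p = √(X²+Y²) = 6022463.1 m.
Bowring's method on WGS84 (a = 6378137 m, b = 6356752.314 m) gives φ = 19.29510017°, h = 412.995 m.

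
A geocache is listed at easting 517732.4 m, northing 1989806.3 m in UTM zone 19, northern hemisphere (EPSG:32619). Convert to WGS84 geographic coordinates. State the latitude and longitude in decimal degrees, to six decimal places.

Zone 19N: λ₀ = -69°, k₀ = 0.9996, false easting 500000 m.
Meridian distance M = (N − FN)/k₀ = 1990602.5 m.
Inverse transverse Mercator on WGS84 gives φ = 17.99649978°, λ = -68.83249962°.

lat 17.996500°, lon -68.832500°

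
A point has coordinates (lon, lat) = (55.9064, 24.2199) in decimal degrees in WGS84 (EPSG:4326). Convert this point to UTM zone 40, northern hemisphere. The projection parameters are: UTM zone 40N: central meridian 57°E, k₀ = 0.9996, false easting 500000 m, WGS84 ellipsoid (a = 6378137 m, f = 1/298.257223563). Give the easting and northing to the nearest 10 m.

Zone 40 central meridian λ₀ = 6×40 − 183 = 57°; Δλ = -1.0936°.
Transverse Mercator on WGS84 with k₀ = 0.9996 gives E = 388954.088 m, N = 2679007.671 m.

E 388950 m, N 2679010 m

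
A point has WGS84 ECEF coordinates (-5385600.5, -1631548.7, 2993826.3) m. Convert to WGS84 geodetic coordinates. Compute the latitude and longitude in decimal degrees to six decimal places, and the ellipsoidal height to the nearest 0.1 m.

λ = atan2(Y, X) = -163.14600025°; p = √(X²+Y²) = 5627312.3 m.
Bowring's method on WGS84 (a = 6378137 m, b = 6356752.314 m) gives φ = 28.17359975°, h = 737.421 m.

lat 28.173600°, lon -163.146000°, h 737.4 m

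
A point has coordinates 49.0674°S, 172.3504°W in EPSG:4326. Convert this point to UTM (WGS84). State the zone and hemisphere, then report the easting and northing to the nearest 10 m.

Zone 2S: E 401360 m, N 4564170 m

Longitude -172.3504° lies in the 6° band [-174°, -168°), giving zone 2; latitude is south of the equator, so 2S.
Zone 2 central meridian λ₀ = 6×2 − 183 = -171°; Δλ = -1.3504°.
Transverse Mercator on WGS84 with k₀ = 0.9996 gives E = 401362.960 m, N = 4564173.402 m.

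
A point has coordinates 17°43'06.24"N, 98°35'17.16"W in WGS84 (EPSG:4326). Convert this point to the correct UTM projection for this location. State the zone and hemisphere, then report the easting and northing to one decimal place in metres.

Zone 14N: E 543673.8 m, N 1959078.6 m

Longitude -98.5881° lies in the 6° band [-102°, -96°), giving zone 14; latitude is north of the equator, so 14N.
Zone 14 central meridian λ₀ = 6×14 − 183 = -99°; Δλ = +0.4119°.
Transverse Mercator on WGS84 with k₀ = 0.9996 gives E = 543673.809 m, N = 1959078.639 m.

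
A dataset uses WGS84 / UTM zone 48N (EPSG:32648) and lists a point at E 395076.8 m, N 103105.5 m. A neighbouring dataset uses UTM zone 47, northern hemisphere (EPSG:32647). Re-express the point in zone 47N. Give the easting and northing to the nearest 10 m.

UTM 48N → geographic: φ = 0.93269981°, λ = 104.05700042°.
UTM 47N (λ₀ = 99°) forward: E = 1063379.965 m, N = 103496.955 m.

E 1063380 m, N 103500 m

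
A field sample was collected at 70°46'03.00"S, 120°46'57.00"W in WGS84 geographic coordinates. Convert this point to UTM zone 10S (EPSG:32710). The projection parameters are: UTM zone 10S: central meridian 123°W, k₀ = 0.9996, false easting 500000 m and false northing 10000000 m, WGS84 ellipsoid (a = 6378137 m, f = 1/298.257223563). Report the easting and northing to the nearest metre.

Zone 10 central meridian λ₀ = 6×10 − 183 = -123°; Δλ = +2.2175°.
Transverse Mercator on WGS84 with k₀ = 0.9996 gives E = 581508.443 m, N = 2147044.083 m.

E 581508 m, N 2147044 m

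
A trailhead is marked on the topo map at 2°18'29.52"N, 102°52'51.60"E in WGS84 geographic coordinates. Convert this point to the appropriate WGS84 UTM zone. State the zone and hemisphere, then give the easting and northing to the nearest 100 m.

Longitude 102.8810° lies in the 6° band [102°, 108°), giving zone 48; latitude is north of the equator, so 48N.
Zone 48 central meridian λ₀ = 6×48 − 183 = 105°; Δλ = -2.1190°.
Transverse Mercator on WGS84 with k₀ = 0.9996 gives E = 264344.472 m, N = 255302.404 m.

Zone 48N: E 264300 m, N 255300 m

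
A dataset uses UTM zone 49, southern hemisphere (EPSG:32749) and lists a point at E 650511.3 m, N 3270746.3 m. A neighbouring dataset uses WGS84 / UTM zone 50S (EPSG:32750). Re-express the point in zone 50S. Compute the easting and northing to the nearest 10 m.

UTM 49S → geographic: φ = -60.67059985°, λ = 113.75489917°.
UTM 50S (λ₀ = 117°) forward: E = 322720.778 m, N = 3269523.267 m.

E 322720 m, N 3269520 m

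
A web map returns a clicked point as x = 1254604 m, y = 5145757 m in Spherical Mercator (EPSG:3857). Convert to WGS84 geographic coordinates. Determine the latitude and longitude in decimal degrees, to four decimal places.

lat 41.8983°, lon 11.2703°

R = 6378137 m. λ = x/R = 11.27029949°.
φ = 2·arctan(exp(y/R)) − 90° = 2·arctan(2.24068) − 90° = 41.89829712°.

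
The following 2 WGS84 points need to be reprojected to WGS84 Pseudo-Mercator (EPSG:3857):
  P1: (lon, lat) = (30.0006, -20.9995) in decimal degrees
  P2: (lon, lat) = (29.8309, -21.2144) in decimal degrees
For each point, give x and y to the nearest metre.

P1: x 3339652 m, y -2391819 m; P2: x 3320761 m, y -2417462 m

Web Mercator: x = R·λ, y = R·ln tan(π/4+φ/2), R = 6378137 m.
P1 (-20.9995°, 30.0006°) → (3339651.515, -2391818.968) m.
P2 (-21.2144°, 29.8309°) → (3320760.598, -2417461.935) m.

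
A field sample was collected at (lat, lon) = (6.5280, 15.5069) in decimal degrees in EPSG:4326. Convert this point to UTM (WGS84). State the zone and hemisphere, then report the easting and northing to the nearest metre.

Zone 33N: E 556043 m, N 721600 m

Longitude 15.5069° lies in the 6° band [12°, 18°), giving zone 33; latitude is north of the equator, so 33N.
Zone 33 central meridian λ₀ = 6×33 − 183 = 15°; Δλ = +0.5069°.
Transverse Mercator on WGS84 with k₀ = 0.9996 gives E = 556042.712 m, N = 721599.598 m.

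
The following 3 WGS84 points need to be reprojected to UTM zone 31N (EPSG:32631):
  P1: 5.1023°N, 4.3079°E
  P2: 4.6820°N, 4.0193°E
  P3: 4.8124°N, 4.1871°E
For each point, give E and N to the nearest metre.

UTM zone 31N: λ₀ = 3°, k₀ = 0.9996.
P1 (5.1023°, 4.3079°) → (644976.148, 564119.580) m.
P2 (4.6820°, 4.0193°) → (613052.532, 517595.317) m.
P3 (4.8124°, 4.1871°) → (631641.289, 532041.757) m.

P1: E 644976 m, N 564120 m; P2: E 613053 m, N 517595 m; P3: E 631641 m, N 532042 m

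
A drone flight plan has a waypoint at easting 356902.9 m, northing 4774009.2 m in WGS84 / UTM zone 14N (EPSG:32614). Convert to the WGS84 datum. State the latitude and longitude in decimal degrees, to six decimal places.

lat 43.105300°, lon -100.758600°

Zone 14N: λ₀ = -99°, k₀ = 0.9996, false easting 500000 m.
Meridian distance M = (N − FN)/k₀ = 4775919.6 m.
Inverse transverse Mercator on WGS84 gives φ = 43.10530002°, λ = -100.75860009°.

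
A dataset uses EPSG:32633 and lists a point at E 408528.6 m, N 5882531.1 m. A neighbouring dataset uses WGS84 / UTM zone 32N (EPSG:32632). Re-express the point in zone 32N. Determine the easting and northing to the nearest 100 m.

UTM 33N → geographic: φ = 53.08440026°, λ = 13.63430001°.
UTM 32N (λ₀ = 9°) forward: E = 810308.471 m, N = 5891702.447 m.

E 810300 m, N 5891700 m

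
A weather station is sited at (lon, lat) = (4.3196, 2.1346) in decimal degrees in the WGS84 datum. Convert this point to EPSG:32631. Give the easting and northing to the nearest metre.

Zone 31 central meridian λ₀ = 6×31 − 183 = 3°; Δλ = +1.3196°.
Transverse Mercator on WGS84 with k₀ = 0.9996 gives E = 646750.254 m, N = 236001.486 m.

E 646750 m, N 236001 m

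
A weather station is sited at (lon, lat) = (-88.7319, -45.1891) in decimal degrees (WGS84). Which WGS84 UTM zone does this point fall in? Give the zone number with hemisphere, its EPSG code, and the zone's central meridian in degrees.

Zone 16S (EPSG:32716), central meridian -87°

UTM zone = ⌊(λ + 180)/6⌋ + 1; -88.7319° ∈ [-90°, -84°) → zone 16.
Hemisphere: S (φ < 0).
Central meridian λ₀ = 6×16 − 183 = -87°.
EPSG code: 32716.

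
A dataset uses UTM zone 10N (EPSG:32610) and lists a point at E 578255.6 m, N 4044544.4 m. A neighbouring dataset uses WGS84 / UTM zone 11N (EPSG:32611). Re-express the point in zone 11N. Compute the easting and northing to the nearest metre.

UTM 10N → geographic: φ = 36.54309958°, λ = -122.12570049°.
UTM 11N (λ₀ = -117°) forward: E = 41041.793 m, N = 4056431.438 m.

E 41042 m, N 4056431 m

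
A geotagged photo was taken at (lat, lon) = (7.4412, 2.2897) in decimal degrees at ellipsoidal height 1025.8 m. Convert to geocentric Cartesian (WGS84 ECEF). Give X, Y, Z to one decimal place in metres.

X 6320743.9 m, Y 252729.2 m, Z 820673.1 m

WGS84: a = 6378137 m, e² = 0.006694380; N(φ) = a/√(1−e²sin²φ) = 6378495.103 m.
X = (N+h)·cosφ·cosλ = 6320743.887 m; Y = (N+h)·cosφ·sinλ = 252729.201 m; Z = (N(1−e²)+h)·sinφ = 820673.110 m.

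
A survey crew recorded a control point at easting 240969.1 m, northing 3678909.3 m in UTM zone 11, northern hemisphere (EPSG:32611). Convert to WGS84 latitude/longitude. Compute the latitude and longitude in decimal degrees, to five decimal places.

Zone 11N: λ₀ = -117°, k₀ = 0.9996, false easting 500000 m.
Meridian distance M = (N − FN)/k₀ = 3680381.5 m.
Inverse transverse Mercator on WGS84 gives φ = 33.21809971°, λ = -119.77930014°.

lat 33.21810°, lon -119.77930°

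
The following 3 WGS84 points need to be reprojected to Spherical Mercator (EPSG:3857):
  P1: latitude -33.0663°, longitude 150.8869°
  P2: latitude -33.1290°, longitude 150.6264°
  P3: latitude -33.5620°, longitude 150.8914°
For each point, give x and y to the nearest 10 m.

P1: x 16796650 m, y -3904110 m; P2: x 16767650 m, y -3912440 m; P3: x 16797150 m, y -3970140 m

Web Mercator: x = R·λ, y = R·ln tan(π/4+φ/2), R = 6378137 m.
P1 (-33.0663°, 150.8869°) → (16796652.875, -3904107.490) m.
P2 (-33.1290°, 150.6264°) → (16767654.148, -3912439.100) m.
P3 (-33.5620°, 150.8914°) → (16797153.813, -3970139.867) m.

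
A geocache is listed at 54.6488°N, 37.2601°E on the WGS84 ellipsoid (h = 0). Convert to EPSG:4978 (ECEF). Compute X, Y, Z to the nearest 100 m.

X 2943700 m, Y 2239200 m, Z 5178900 m

WGS84: a = 6378137 m, e² = 0.006694380; N(φ) = a/√(1−e²sin²φ) = 6392386.657 m.
X = (N+h)·cosφ·cosλ = 2943658.452 m; Y = (N+h)·cosφ·sinλ = 2239228.962 m; Z = (N(1−e²)+h)·sinφ = 5178861.149 m.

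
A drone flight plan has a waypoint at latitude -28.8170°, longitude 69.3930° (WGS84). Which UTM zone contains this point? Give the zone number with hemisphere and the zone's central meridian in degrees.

UTM zone = ⌊(λ + 180)/6⌋ + 1; 69.3930° ∈ [66°, 72°) → zone 42.
Hemisphere: S (φ < 0).
Central meridian λ₀ = 6×42 − 183 = 69°.

Zone 42S, central meridian 69°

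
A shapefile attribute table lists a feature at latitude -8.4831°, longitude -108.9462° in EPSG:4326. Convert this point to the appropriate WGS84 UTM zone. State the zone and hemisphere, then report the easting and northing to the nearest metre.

Zone 12S: E 726099 m, N 9061696 m

Longitude -108.9462° lies in the 6° band [-114°, -108°), giving zone 12; latitude is south of the equator, so 12S.
Zone 12 central meridian λ₀ = 6×12 − 183 = -111°; Δλ = +2.0538°.
Transverse Mercator on WGS84 with k₀ = 0.9996 gives E = 726099.291 m, N = 9061696.078 m.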